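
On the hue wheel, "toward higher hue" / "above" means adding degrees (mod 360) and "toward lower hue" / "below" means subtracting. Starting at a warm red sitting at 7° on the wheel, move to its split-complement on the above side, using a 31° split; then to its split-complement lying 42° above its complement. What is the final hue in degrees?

80°

+211° (split-comp 31° ↑): 7 + 211 = 218°
+222° (split-comp 42° ↑): 218 + 222 = 440 → 440 − 360 = 80°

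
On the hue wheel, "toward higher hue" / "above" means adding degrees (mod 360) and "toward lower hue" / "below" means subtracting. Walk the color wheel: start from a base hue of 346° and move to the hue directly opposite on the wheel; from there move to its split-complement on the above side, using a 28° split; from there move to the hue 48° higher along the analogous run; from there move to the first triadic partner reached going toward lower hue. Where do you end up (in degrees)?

302°

346 + 180 = 526 → 526 − 360 = 166°   (complement)
166 + 208 = 374 → 374 − 360 = 14°   (split-comp 28° ↑)
14 + 48 = 62°   (analog 48° ↑)
62 − 120 = -58 → -58 + 360 = 302°   (triadic ↓)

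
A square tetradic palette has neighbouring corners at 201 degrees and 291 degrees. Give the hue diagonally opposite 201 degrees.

A square tetradic scheme places four hues 90° apart; opposite corners are 180° apart.
201 + 180 = 381 → 381 − 360 = 21°

21°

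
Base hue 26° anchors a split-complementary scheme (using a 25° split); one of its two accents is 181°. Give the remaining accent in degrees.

231°

Split-complementary hues sit 25° either side of the complement.
Complement of the base 26°: 26 + 180 = 206°
The given accent 181° is 25° one side of 206°; the other accent sits 25° the other side: 206 + 25 = 231°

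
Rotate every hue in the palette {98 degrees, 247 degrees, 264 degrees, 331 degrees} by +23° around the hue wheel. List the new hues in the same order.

98 + 23 = 121°
247 + 23 = 270°
264 + 23 = 287°
331 + 23 = 354°

121°, 270°, 287°, 354°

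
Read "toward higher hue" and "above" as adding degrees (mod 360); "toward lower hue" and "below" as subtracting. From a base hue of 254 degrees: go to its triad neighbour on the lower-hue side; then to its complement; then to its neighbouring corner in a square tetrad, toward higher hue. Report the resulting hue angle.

44°

triadic ↓ −120°: 254 − 120 = 134°
complement +180°: 134 + 180 = 314°
square ↑ +90°: 314 + 90 = 404 → 404 − 360 = 44°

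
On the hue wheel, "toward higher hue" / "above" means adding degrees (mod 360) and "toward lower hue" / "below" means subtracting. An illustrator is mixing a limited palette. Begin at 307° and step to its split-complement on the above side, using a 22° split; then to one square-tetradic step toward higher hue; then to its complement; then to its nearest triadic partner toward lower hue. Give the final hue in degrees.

299°

+202° (split-comp 22° ↑): 307 + 202 = 509 → 509 − 360 = 149°
+90° (square ↑): 149 + 90 = 239°
+180° (complement): 239 + 180 = 419 → 419 − 360 = 59°
−120° (triadic ↓): 59 − 120 = -61 → -61 + 360 = 299°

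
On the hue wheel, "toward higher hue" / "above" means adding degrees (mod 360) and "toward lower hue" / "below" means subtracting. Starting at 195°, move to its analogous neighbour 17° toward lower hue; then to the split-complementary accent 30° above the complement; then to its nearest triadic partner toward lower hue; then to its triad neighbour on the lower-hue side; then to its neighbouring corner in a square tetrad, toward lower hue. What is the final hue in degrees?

58°

analog 17° ↓ −17°: 195 − 17 = 178°
split-comp 30° ↑ +210°: 178 + 210 = 388 → 388 − 360 = 28°
triadic ↓ −120°: 28 − 120 = -92 → -92 + 360 = 268°
triadic ↓ −120°: 268 − 120 = 148°
square ↓ −90°: 148 − 90 = 58°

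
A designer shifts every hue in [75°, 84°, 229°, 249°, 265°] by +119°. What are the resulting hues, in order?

194°, 203°, 348°, 8°, 24°

75 + 119 = 194°
84 + 119 = 203°
229 + 119 = 348°
249 + 119 = 368 → 368 − 360 = 8°
265 + 119 = 384 → 384 − 360 = 24°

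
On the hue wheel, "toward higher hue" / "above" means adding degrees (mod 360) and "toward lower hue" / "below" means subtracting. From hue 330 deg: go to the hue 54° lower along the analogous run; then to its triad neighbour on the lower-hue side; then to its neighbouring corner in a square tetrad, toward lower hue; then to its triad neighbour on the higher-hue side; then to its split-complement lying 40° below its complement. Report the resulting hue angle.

analog 54° ↓ −54°: 330 − 54 = 276°
triadic ↓ −120°: 276 − 120 = 156°
square ↓ −90°: 156 − 90 = 66°
triadic ↑ +120°: 66 + 120 = 186°
split-comp 40° ↓ +140°: 186 + 140 = 326°

326°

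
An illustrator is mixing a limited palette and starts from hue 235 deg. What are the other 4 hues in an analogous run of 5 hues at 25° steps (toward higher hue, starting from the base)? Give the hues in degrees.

Analogous hues sit every 25° along the wheel.
235 + 25 = 260°
235 + 50 = 285°
235 + 75 = 310°
235 + 100 = 335°

260°, 285°, 310°, and 335°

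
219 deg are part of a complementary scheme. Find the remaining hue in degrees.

The complement sits 180° across the wheel.
The full set through 219° is {39°, 219°}.
Given {219°}, the missing hue is 39°.

39°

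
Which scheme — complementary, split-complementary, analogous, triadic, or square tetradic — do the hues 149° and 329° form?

Sort the hues: 149°, 329°.
Successive gaps around the wheel: 180°, 180°.
Two hues 180° apart are complementary.

complementary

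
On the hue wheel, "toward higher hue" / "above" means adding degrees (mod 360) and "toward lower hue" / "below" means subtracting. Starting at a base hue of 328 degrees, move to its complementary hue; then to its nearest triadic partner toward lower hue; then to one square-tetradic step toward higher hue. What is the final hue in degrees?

complement +180°: 328 + 180 = 508 → 508 − 360 = 148°
triadic ↓ −120°: 148 − 120 = 28°
square ↑ +90°: 28 + 90 = 118°

118°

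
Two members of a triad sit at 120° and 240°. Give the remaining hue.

0°

A triad spaces three hues 120° apart.
The full set is {0°, 120°, 240°}.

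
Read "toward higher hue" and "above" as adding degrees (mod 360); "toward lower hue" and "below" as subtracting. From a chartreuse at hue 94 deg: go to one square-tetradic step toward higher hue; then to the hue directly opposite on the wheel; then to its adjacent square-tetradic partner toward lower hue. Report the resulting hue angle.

+90° (square ↑): 94 + 90 = 184°
+180° (complement): 184 + 180 = 364 → 364 − 360 = 4°
−90° (square ↓): 4 − 90 = -86 → -86 + 360 = 274°

274°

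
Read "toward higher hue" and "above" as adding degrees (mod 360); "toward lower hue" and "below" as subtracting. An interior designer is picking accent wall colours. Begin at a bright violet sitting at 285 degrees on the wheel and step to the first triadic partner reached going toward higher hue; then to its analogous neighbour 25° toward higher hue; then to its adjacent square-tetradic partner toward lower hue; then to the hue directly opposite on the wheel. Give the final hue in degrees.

triadic ↑ +120°: 285 + 120 = 405 → 405 − 360 = 45°
analog 25° ↑ +25°: 45 + 25 = 70°
square ↓ −90°: 70 − 90 = -20 → -20 + 360 = 340°
complement +180°: 340 + 180 = 520 → 520 − 360 = 160°

160°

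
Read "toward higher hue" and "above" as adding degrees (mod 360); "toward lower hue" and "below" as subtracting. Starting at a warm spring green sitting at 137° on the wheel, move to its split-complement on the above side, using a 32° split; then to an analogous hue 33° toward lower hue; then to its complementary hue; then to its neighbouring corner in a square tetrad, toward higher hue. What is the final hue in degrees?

split-comp 32° ↑ +212°: 137 + 212 = 349°
analog 33° ↓ −33°: 349 − 33 = 316°
complement +180°: 316 + 180 = 496 → 496 − 360 = 136°
square ↑ +90°: 136 + 90 = 226°

226°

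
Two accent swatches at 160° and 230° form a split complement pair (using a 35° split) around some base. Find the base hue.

The accents sit 35° either side of the complement, so the complement is their short-arc midpoint on the wheel.
Short-arc midpoint of 160° and 230°: 195°.
Base is 180° from the complement: 195 − 180 = 15°

15°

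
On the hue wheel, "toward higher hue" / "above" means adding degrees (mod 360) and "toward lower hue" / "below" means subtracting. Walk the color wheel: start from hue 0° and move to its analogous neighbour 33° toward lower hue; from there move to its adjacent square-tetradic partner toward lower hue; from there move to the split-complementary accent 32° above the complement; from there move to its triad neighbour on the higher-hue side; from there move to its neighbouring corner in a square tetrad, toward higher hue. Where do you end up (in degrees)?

−33° (analog 33° ↓): 0 − 33 = -33 → -33 + 360 = 327°
−90° (square ↓): 327 − 90 = 237°
+212° (split-comp 32° ↑): 237 + 212 = 449 → 449 − 360 = 89°
+120° (triadic ↑): 89 + 120 = 209°
+90° (square ↑): 209 + 90 = 299°

299°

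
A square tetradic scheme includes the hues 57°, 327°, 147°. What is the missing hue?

237°

A square tetradic scheme places four hues every 90°.
The full set through 57° is {57°, 147°, 237°, 327°}.
Given {57°, 147°, 327°}, the missing hue is 237°.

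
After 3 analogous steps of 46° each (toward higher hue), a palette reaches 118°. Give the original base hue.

340°

3 steps of 46° (toward higher hue) give a net shift of +138°.
Start = end − shift: 118 − 138 = -20 → -20 + 360 = 340°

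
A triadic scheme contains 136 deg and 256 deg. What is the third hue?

16°

A triad spaces three hues 120° apart.
The full set is {16°, 136°, 256°}.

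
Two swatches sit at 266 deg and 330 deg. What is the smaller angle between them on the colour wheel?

|266 − 330| = 64.
64 ≤ 180, so the shorter arc is 64°.

64°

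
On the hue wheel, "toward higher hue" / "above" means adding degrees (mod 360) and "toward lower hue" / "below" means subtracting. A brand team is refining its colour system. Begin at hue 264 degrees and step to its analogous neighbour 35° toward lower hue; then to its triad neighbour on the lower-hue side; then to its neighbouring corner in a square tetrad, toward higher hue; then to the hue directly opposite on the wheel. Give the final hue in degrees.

19°

−35° (analog 35° ↓): 264 − 35 = 229°
−120° (triadic ↓): 229 − 120 = 109°
+90° (square ↑): 109 + 90 = 199°
+180° (complement): 199 + 180 = 379 → 379 − 360 = 19°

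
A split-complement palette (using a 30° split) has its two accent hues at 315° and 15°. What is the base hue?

165°

The accents sit 30° either side of the complement, so the complement is their short-arc midpoint on the wheel.
Short-arc midpoint of 315° and 15°: 345°.
Base is 180° from the complement: 345 − 180 = 165°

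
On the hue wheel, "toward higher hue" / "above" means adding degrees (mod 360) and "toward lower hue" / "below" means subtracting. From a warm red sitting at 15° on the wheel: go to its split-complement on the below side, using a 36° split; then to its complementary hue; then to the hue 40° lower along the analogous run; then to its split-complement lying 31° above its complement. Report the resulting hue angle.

+144° (split-comp 36° ↓): 15 + 144 = 159°
+180° (complement): 159 + 180 = 339°
−40° (analog 40° ↓): 339 − 40 = 299°
+211° (split-comp 31° ↑): 299 + 211 = 510 → 510 − 360 = 150°

150°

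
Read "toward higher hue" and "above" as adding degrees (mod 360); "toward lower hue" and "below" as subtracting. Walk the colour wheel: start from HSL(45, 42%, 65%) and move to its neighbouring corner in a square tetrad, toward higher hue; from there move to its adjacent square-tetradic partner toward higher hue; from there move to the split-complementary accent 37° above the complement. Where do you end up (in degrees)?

82°

square ↑ +90°: 45 + 90 = 135°
square ↑ +90°: 135 + 90 = 225°
split-comp 37° ↑ +217°: 225 + 217 = 442 → 442 − 360 = 82°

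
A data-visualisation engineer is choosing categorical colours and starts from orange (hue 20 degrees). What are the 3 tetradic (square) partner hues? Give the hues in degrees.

110°, 200°, and 290°

20 + 90 = 110°
20 + 180 = 200°
20 + 270 = 290°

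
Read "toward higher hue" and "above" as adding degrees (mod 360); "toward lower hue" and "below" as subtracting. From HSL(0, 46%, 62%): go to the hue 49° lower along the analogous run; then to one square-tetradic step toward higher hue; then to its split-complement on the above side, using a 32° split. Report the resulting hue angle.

analog 49° ↓ −49°: 0 − 49 = -49 → -49 + 360 = 311°
square ↑ +90°: 311 + 90 = 401 → 401 − 360 = 41°
split-comp 32° ↑ +212°: 41 + 212 = 253°

253°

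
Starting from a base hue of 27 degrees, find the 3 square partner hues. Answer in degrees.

117°, 207° and 297°

A square tetradic scheme places four hues every 90°.
27 + 90 = 117°
27 + 180 = 207°
27 + 270 = 297°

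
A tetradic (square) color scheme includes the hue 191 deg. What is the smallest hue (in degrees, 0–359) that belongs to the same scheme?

A square tetradic scheme places four hues every 90°.
The full set through 191° is {11°, 101°, 191°, 281°}.

11°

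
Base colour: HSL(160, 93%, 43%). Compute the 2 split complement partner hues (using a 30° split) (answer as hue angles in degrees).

Split-complementary hues sit 30° either side of the complement.
Complement of 160 deg: 160 + 180 = 340°
340 − 30 = 310°
340 + 30 = 370 → 370 − 360 = 10°

310° and 10°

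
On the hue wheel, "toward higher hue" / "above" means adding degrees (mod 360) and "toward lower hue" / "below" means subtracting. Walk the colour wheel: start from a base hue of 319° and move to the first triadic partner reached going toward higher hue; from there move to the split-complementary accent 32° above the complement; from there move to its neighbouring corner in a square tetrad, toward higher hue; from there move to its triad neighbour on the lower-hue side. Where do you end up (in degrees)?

261°

triadic ↑ +120°: 319 + 120 = 439 → 439 − 360 = 79°
split-comp 32° ↑ +212°: 79 + 212 = 291°
square ↑ +90°: 291 + 90 = 381 → 381 − 360 = 21°
triadic ↓ −120°: 21 − 120 = -99 → -99 + 360 = 261°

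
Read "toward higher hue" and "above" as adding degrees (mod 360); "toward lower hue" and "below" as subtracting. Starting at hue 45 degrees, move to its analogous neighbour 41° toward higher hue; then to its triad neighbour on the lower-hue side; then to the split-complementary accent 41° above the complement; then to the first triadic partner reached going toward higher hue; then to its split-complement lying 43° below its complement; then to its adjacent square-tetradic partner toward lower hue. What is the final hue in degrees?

+41° (analog 41° ↑): 45 + 41 = 86°
−120° (triadic ↓): 86 − 120 = -34 → -34 + 360 = 326°
+221° (split-comp 41° ↑): 326 + 221 = 547 → 547 − 360 = 187°
+120° (triadic ↑): 187 + 120 = 307°
+137° (split-comp 43° ↓): 307 + 137 = 444 → 444 − 360 = 84°
−90° (square ↓): 84 − 90 = -6 → -6 + 360 = 354°

354°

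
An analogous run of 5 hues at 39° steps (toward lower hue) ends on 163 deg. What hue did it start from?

4 steps of 39° (toward lower hue) give a net shift of −156°.
Start = end − shift: 163 + 156 = 319°

319°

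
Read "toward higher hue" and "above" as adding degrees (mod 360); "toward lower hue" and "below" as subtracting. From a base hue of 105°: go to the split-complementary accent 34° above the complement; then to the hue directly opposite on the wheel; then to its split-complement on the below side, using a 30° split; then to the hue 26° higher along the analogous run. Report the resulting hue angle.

315°

105 + 214 = 319°   (split-comp 34° ↑)
319 + 180 = 499 → 499 − 360 = 139°   (complement)
139 + 150 = 289°   (split-comp 30° ↓)
289 + 26 = 315°   (analog 26° ↑)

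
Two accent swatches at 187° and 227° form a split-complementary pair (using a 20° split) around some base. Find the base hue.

27°

The accents sit 20° either side of the complement, so the complement is their short-arc midpoint on the wheel.
Short-arc midpoint of 187° and 227°: 207°.
Base is 180° from the complement: 207 − 180 = 27°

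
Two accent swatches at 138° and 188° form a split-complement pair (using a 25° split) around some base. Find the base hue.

343°

The accents sit 25° either side of the complement, so the complement is their short-arc midpoint on the wheel.
Short-arc midpoint of 138° and 188°: 163°.
Base is 180° from the complement: 163 − 180 = -17 → -17 + 360 = 343°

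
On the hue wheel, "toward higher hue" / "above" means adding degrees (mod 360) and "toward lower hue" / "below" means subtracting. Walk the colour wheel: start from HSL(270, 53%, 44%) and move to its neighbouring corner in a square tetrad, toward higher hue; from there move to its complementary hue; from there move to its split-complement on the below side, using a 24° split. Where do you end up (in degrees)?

336°

square ↑ +90°: 270 + 90 = 360 → 360 − 360 = 0°
complement +180°: 0 + 180 = 180°
split-comp 24° ↓ +156°: 180 + 156 = 336°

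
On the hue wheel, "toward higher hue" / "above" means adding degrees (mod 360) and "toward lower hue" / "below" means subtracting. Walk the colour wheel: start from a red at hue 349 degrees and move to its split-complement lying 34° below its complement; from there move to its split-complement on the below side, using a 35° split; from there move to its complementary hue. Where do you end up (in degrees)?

100°

split-comp 34° ↓ +146°: 349 + 146 = 495 → 495 − 360 = 135°
split-comp 35° ↓ +145°: 135 + 145 = 280°
complement +180°: 280 + 180 = 460 → 460 − 360 = 100°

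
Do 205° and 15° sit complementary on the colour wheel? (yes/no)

Angular distance: |205 − 15| = 190; shorter arc = 360 − 190 = 170°.
Complementary requires 180°.

no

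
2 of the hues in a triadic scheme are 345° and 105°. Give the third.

225°

A triad places three hues 120° apart.
The full set through 105° is {105°, 225°, 345°}.
Given {105°, 345°}, the missing hue is 225°.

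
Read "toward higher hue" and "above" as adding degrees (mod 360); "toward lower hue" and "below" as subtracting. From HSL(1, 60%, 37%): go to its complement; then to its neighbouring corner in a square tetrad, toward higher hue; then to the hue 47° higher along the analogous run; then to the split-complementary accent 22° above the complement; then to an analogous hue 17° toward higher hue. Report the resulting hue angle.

+180° (complement): 1 + 180 = 181°
+90° (square ↑): 181 + 90 = 271°
+47° (analog 47° ↑): 271 + 47 = 318°
+202° (split-comp 22° ↑): 318 + 202 = 520 → 520 − 360 = 160°
+17° (analog 17° ↑): 160 + 17 = 177°

177°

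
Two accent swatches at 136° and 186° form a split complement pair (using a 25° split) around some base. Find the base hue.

341°

The accents sit 25° either side of the complement, so the complement is their short-arc midpoint on the wheel.
Short-arc midpoint of 136° and 186°: 161°.
Base is 180° from the complement: 161 − 180 = -19 → -19 + 360 = 341°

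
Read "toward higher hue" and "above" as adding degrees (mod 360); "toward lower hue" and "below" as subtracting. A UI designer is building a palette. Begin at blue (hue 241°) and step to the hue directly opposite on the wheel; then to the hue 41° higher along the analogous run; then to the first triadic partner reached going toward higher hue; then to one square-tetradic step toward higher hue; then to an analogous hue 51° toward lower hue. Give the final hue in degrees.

+180° (complement): 241 + 180 = 421 → 421 − 360 = 61°
+41° (analog 41° ↑): 61 + 41 = 102°
+120° (triadic ↑): 102 + 120 = 222°
+90° (square ↑): 222 + 90 = 312°
−51° (analog 51° ↓): 312 − 51 = 261°

261°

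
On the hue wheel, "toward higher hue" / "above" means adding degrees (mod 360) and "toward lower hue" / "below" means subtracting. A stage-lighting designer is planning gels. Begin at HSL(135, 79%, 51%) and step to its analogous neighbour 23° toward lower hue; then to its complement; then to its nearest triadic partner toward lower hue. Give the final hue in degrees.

172°

135 − 23 = 112°   (analog 23° ↓)
112 + 180 = 292°   (complement)
292 − 120 = 172°   (triadic ↓)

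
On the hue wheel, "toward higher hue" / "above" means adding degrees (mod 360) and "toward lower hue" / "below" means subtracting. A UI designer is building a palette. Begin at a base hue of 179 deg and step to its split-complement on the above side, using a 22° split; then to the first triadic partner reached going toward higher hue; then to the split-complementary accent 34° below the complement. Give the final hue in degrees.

179 + 202 = 381 → 381 − 360 = 21°   (split-comp 22° ↑)
21 + 120 = 141°   (triadic ↑)
141 + 146 = 287°   (split-comp 34° ↓)

287°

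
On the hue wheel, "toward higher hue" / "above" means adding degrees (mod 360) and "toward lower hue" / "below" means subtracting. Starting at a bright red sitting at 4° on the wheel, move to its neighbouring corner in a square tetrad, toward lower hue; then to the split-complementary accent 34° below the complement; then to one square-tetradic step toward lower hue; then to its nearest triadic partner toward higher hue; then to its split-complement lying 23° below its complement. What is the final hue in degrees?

247°

−90° (square ↓): 4 − 90 = -86 → -86 + 360 = 274°
+146° (split-comp 34° ↓): 274 + 146 = 420 → 420 − 360 = 60°
−90° (square ↓): 60 − 90 = -30 → -30 + 360 = 330°
+120° (triadic ↑): 330 + 120 = 450 → 450 − 360 = 90°
+157° (split-comp 23° ↓): 90 + 157 = 247°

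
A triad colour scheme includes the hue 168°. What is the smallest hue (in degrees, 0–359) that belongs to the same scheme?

48°

A triad places three hues 120° apart.
The full set through 168° is {48°, 168°, 288°}.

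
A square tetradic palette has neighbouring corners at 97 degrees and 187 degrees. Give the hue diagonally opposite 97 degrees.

A square tetradic scheme places four hues 90° apart; opposite corners are 180° apart.
97 + 180 = 277°

277°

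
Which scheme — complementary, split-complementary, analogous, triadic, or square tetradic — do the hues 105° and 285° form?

complementary

Sort the hues: 105°, 285°.
Successive gaps around the wheel: 180°, 180°.
Two hues 180° apart are complementary.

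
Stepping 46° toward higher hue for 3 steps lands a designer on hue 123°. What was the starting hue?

3 steps of 46° (toward higher hue) give a net shift of +138°.
Start = end − shift: 123 − 138 = -15 → -15 + 360 = 345°

345°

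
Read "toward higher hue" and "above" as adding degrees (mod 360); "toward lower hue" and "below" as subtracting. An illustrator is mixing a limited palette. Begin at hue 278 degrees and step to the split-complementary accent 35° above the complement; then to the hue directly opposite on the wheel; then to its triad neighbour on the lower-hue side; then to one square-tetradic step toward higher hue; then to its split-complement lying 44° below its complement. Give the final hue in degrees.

59°

split-comp 35° ↑ +215°: 278 + 215 = 493 → 493 − 360 = 133°
complement +180°: 133 + 180 = 313°
triadic ↓ −120°: 313 − 120 = 193°
square ↑ +90°: 193 + 90 = 283°
split-comp 44° ↓ +136°: 283 + 136 = 419 → 419 − 360 = 59°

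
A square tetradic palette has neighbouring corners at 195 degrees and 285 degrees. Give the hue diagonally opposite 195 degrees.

15°

A square tetradic scheme places four hues 90° apart; opposite corners are 180° apart.
195 + 180 = 375 → 375 − 360 = 15°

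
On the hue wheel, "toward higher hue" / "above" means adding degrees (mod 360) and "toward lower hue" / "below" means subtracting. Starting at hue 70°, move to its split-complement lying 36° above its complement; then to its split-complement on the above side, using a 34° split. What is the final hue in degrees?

140°

+216° (split-comp 36° ↑): 70 + 216 = 286°
+214° (split-comp 34° ↑): 286 + 214 = 500 → 500 − 360 = 140°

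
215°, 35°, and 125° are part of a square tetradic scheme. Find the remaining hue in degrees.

A square tetradic scheme places four hues every 90°.
The full set through 35° is {35°, 125°, 215°, 305°}.
Given {35°, 125°, 215°}, the missing hue is 305°.

305°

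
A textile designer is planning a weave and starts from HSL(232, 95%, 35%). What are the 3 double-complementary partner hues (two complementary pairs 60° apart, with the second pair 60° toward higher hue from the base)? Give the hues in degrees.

292°, 52° and 112°

A rectangular tetradic uses two complementary pairs 60° apart: offsets 0°, 60°, 180°, 240°.
232 + 60 = 292°
232 + 180 = 412 → 412 − 360 = 52°
232 + 240 = 472 → 472 − 360 = 112°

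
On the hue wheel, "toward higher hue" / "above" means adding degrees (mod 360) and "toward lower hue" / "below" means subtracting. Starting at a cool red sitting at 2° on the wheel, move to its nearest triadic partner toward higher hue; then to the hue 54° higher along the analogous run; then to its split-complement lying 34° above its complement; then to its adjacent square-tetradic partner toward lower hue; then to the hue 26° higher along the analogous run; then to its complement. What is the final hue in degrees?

triadic ↑ +120°: 2 + 120 = 122°
analog 54° ↑ +54°: 122 + 54 = 176°
split-comp 34° ↑ +214°: 176 + 214 = 390 → 390 − 360 = 30°
square ↓ −90°: 30 − 90 = -60 → -60 + 360 = 300°
analog 26° ↑ +26°: 300 + 26 = 326°
complement +180°: 326 + 180 = 506 → 506 − 360 = 146°

146°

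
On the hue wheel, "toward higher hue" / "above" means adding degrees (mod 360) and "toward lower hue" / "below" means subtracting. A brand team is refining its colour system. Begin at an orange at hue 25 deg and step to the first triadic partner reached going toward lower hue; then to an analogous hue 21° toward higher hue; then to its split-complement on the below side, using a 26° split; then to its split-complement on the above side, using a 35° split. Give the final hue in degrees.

25 − 120 = -95 → -95 + 360 = 265°   (triadic ↓)
265 + 21 = 286°   (analog 21° ↑)
286 + 154 = 440 → 440 − 360 = 80°   (split-comp 26° ↓)
80 + 215 = 295°   (split-comp 35° ↑)

295°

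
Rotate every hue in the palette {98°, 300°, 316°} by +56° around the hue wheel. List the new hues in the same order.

154°, 356°, 12°

98 + 56 = 154°
300 + 56 = 356°
316 + 56 = 372 → 372 − 360 = 12°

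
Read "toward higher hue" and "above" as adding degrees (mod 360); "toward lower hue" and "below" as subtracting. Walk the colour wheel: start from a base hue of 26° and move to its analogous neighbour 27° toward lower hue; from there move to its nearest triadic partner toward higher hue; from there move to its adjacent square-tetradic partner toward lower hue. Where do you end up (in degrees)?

29°

analog 27° ↓ −27°: 26 − 27 = -1 → -1 + 360 = 359°
triadic ↑ +120°: 359 + 120 = 479 → 479 − 360 = 119°
square ↓ −90°: 119 − 90 = 29°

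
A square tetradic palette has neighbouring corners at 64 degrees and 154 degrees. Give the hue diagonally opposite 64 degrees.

244°

A square tetradic scheme places four hues 90° apart; opposite corners are 180° apart.
64 + 180 = 244°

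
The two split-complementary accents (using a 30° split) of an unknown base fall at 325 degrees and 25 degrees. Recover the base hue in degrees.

175°

The accents sit 30° either side of the complement, so the complement is their short-arc midpoint on the wheel.
Short-arc midpoint of 325° and 25°: 355°.
Base is 180° from the complement: 355 − 180 = 175°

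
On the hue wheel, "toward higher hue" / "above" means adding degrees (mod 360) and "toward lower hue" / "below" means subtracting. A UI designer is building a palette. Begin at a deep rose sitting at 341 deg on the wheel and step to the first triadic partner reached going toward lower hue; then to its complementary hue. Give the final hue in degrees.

triadic ↓ −120°: 341 − 120 = 221°
complement +180°: 221 + 180 = 401 → 401 − 360 = 41°

41°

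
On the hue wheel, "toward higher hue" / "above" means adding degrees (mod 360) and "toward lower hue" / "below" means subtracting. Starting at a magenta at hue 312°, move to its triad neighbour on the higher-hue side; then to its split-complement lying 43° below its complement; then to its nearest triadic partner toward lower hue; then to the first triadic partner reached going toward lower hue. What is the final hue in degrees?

+120° (triadic ↑): 312 + 120 = 432 → 432 − 360 = 72°
+137° (split-comp 43° ↓): 72 + 137 = 209°
−120° (triadic ↓): 209 − 120 = 89°
−120° (triadic ↓): 89 − 120 = -31 → -31 + 360 = 329°

329°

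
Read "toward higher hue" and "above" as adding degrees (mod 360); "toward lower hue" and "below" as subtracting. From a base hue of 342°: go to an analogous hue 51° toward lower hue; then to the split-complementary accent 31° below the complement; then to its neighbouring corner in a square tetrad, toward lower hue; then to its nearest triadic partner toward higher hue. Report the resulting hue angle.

342 − 51 = 291°   (analog 51° ↓)
291 + 149 = 440 → 440 − 360 = 80°   (split-comp 31° ↓)
80 − 90 = -10 → -10 + 360 = 350°   (square ↓)
350 + 120 = 470 → 470 − 360 = 110°   (triadic ↑)

110°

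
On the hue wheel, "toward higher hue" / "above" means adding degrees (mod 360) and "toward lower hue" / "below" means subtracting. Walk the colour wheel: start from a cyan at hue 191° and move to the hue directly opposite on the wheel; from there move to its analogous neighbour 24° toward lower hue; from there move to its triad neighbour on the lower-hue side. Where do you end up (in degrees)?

227°

191 + 180 = 371 → 371 − 360 = 11°   (complement)
11 − 24 = -13 → -13 + 360 = 347°   (analog 24° ↓)
347 − 120 = 227°   (triadic ↓)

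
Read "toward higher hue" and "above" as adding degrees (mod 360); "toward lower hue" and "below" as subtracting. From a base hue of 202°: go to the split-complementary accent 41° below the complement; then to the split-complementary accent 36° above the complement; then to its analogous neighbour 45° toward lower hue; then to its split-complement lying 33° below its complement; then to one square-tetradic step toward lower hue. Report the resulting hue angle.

202 + 139 = 341°   (split-comp 41° ↓)
341 + 216 = 557 → 557 − 360 = 197°   (split-comp 36° ↑)
197 − 45 = 152°   (analog 45° ↓)
152 + 147 = 299°   (split-comp 33° ↓)
299 − 90 = 209°   (square ↓)

209°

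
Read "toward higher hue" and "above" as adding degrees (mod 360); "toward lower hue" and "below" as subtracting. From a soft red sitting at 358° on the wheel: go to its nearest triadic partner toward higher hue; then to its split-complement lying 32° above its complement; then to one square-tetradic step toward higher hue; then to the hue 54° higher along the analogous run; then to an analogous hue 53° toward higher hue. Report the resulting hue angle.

167°

358 + 120 = 478 → 478 − 360 = 118°   (triadic ↑)
118 + 212 = 330°   (split-comp 32° ↑)
330 + 90 = 420 → 420 − 360 = 60°   (square ↑)
60 + 54 = 114°   (analog 54° ↑)
114 + 53 = 167°   (analog 53° ↑)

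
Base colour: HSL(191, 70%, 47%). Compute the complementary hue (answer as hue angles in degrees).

The complement sits 180° across the wheel.
191 + 180 = 371 → 371 − 360 = 11°

11°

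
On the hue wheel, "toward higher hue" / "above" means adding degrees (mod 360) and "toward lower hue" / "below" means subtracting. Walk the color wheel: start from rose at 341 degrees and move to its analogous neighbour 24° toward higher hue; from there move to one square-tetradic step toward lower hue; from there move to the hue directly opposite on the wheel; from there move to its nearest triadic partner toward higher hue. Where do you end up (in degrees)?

215°

341 + 24 = 365 → 365 − 360 = 5°   (analog 24° ↑)
5 − 90 = -85 → -85 + 360 = 275°   (square ↓)
275 + 180 = 455 → 455 − 360 = 95°   (complement)
95 + 120 = 215°   (triadic ↑)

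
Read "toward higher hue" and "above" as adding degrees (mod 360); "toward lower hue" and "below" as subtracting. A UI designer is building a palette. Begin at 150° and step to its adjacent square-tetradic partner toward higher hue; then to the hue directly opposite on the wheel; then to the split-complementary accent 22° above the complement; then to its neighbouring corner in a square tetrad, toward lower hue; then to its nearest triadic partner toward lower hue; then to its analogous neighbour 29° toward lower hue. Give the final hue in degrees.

+90° (square ↑): 150 + 90 = 240°
+180° (complement): 240 + 180 = 420 → 420 − 360 = 60°
+202° (split-comp 22° ↑): 60 + 202 = 262°
−90° (square ↓): 262 − 90 = 172°
−120° (triadic ↓): 172 − 120 = 52°
−29° (analog 29° ↓): 52 − 29 = 23°

23°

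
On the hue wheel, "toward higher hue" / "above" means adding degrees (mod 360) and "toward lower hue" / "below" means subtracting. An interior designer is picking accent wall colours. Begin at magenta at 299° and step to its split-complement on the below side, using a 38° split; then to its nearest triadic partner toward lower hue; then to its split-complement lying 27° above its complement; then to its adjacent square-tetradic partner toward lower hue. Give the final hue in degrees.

78°

split-comp 38° ↓ +142°: 299 + 142 = 441 → 441 − 360 = 81°
triadic ↓ −120°: 81 − 120 = -39 → -39 + 360 = 321°
split-comp 27° ↑ +207°: 321 + 207 = 528 → 528 − 360 = 168°
square ↓ −90°: 168 − 90 = 78°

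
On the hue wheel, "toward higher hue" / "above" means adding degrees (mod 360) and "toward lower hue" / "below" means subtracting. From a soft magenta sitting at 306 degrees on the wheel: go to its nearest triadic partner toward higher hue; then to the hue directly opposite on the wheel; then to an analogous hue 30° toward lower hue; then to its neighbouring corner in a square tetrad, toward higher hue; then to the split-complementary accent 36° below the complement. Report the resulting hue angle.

triadic ↑ +120°: 306 + 120 = 426 → 426 − 360 = 66°
complement +180°: 66 + 180 = 246°
analog 30° ↓ −30°: 246 − 30 = 216°
square ↑ +90°: 216 + 90 = 306°
split-comp 36° ↓ +144°: 306 + 144 = 450 → 450 − 360 = 90°

90°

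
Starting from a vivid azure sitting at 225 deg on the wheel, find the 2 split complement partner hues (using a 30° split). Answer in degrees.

15° and 75°

Split-complementary hues sit 30° either side of the complement.
Complement of 225 deg: 225 + 180 = 405 → 405 − 360 = 45°
45 − 30 = 15°
45 + 30 = 75°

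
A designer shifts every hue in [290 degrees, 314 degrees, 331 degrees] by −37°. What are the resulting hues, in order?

253°, 277°, 294°

290 − 37 = 253°
314 − 37 = 277°
331 − 37 = 294°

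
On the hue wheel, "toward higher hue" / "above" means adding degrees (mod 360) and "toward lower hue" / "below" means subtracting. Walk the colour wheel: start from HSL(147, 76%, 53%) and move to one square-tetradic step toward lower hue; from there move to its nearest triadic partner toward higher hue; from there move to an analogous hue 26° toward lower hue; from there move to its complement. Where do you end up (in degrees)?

−90° (square ↓): 147 − 90 = 57°
+120° (triadic ↑): 57 + 120 = 177°
−26° (analog 26° ↓): 177 − 26 = 151°
+180° (complement): 151 + 180 = 331°

331°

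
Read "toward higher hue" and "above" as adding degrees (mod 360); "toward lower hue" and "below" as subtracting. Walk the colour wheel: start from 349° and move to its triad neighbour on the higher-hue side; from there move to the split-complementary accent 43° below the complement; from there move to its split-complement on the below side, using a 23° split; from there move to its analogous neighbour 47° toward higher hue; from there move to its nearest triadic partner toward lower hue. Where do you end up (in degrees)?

triadic ↑ +120°: 349 + 120 = 469 → 469 − 360 = 109°
split-comp 43° ↓ +137°: 109 + 137 = 246°
split-comp 23° ↓ +157°: 246 + 157 = 403 → 403 − 360 = 43°
analog 47° ↑ +47°: 43 + 47 = 90°
triadic ↓ −120°: 90 − 120 = -30 → -30 + 360 = 330°

330°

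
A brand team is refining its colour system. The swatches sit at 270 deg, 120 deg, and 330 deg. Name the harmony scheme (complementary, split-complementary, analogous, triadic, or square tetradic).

split-complementary

Sort the hues: 120°, 270°, 330°.
Successive gaps around the wheel: 150°, 60°, 150°.
Two 150° gaps and one 60° gap — a base hue opposite a pair of accents 30° either side of its complement — is the split-complementary pattern.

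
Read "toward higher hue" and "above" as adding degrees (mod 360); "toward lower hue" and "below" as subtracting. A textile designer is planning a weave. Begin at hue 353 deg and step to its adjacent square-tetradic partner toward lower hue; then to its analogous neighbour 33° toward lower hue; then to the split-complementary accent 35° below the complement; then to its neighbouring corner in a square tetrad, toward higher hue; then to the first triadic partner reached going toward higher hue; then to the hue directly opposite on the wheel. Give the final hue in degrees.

square ↓ −90°: 353 − 90 = 263°
analog 33° ↓ −33°: 263 − 33 = 230°
split-comp 35° ↓ +145°: 230 + 145 = 375 → 375 − 360 = 15°
square ↑ +90°: 15 + 90 = 105°
triadic ↑ +120°: 105 + 120 = 225°
complement +180°: 225 + 180 = 405 → 405 − 360 = 45°

45°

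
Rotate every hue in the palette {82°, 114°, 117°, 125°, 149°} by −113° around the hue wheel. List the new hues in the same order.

82 − 113 = -31 → -31 + 360 = 329°
114 − 113 = 1°
117 − 113 = 4°
125 − 113 = 12°
149 − 113 = 36°

329°, 1°, 4°, 12°, 36°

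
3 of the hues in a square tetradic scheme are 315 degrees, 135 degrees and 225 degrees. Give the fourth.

A square tetradic scheme places four hues every 90°.
The full set through 135° is {45°, 135°, 225°, 315°}.
Given {135°, 225°, 315°}, the missing hue is 45°.

45°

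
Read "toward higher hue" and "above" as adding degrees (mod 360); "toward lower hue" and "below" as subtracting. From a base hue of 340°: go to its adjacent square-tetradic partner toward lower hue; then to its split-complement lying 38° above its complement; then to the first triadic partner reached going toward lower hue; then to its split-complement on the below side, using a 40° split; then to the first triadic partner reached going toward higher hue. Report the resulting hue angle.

248°

−90° (square ↓): 340 − 90 = 250°
+218° (split-comp 38° ↑): 250 + 218 = 468 → 468 − 360 = 108°
−120° (triadic ↓): 108 − 120 = -12 → -12 + 360 = 348°
+140° (split-comp 40° ↓): 348 + 140 = 488 → 488 − 360 = 128°
+120° (triadic ↑): 128 + 120 = 248°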